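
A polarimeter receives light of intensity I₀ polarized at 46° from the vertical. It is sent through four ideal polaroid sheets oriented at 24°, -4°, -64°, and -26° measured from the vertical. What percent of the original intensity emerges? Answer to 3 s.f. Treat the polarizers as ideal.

≈ 10.4%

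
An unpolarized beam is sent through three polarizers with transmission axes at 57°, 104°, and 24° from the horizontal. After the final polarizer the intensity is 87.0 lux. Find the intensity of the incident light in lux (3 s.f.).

I₀ ≈ 1.24e4 lux

Unpolarized light through the first polarizer → I₁ = ½ I₀, now polarized at 57°.
I₂ = I₁ cos²(104° − 57°) = 0.5 I₀ · cos²(47°) = 0.2326 I₀.
I₃ = I₂ cos²(24° − 104°) = 0.2326 I₀ · cos²(80°) = 0.007013 I₀.
So 87.0 lux = 0.007013 I₀, giving I₀ = 87.0/0.007013 = 1.241e+04 lux.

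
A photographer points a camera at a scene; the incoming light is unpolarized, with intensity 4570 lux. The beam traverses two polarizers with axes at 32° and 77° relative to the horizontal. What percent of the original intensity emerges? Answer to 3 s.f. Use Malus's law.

≈ 25.0%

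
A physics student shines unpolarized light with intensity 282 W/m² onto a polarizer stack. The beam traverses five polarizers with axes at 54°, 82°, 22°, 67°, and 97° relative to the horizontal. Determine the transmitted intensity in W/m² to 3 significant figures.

Unpolarized light through the first polarizer → I₁ = 282 W/m²/2 = 141 W/m², polarized at 54°.
I₂ = I₁ · cos²(28°) = 141 · 0.7796 = 109.9 W/m².
I₃ = I₂ · cos²(60°) = 109.9 · 0.25 = 27.48 W/m².
I₄ = I₃ · cos²(45°) = 27.48 · 0.5 = 13.74 W/m².
I₅ = I₄ · cos²(30°) = 13.74 · 0.75 = 10.31 W/m².

I ≈ 10.3 W/m²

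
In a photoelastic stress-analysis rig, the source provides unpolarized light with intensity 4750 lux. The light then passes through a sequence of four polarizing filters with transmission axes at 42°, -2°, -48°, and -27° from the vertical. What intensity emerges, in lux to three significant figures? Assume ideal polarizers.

I ≈ 517 lux

Unpolarized light through the first polarizer → I₁ = 4750 lux/2 = 2375 lux, polarized at 42°.
I₂ = I₁ · cos²(44°) = 2375 · 0.5174 = 1229 lux.
I₃ = I₂ · cos²(46°) = 1229 · 0.4826 = 593 lux.
I₄ = I₃ · cos²(21°) = 593 · 0.8716 = 516.9 lux.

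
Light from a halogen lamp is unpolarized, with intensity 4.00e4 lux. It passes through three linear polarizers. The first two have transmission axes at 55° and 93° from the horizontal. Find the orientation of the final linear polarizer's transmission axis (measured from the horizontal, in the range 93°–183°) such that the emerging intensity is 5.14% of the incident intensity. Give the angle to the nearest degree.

θ ≈ 159°

Unpolarized light through the first polarizer → I₁ = ½ I₀, now polarized at 55°.
I₂ = I₁ cos²(93° − 55°) = 0.5 I₀ · cos²(38°) = 0.3105 I₀.
Need I₃/I₀ = 0.0514, so cos²(θ − 93°) = 0.0514 / 0.3105 = 0.1655.
θ − 93° = arccos(√0.1655) = 66.0°, giving θ ≈ 93 + 66.0 = 159.0°.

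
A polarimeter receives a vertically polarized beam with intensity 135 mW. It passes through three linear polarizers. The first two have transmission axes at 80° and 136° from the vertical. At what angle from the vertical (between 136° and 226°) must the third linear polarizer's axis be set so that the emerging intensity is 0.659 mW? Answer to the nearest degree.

θ ≈ 180°

By Malus's law, I₁ = I₀ cos²(80° − 0°) = I₀ cos²(80°) = 0.03015 I₀.
I₂ = I₁ cos²(136° − 80°) = 0.03015 I₀ · cos²(56°) = 0.009429 I₀.
Target fraction: 0.659 / 135 mW = 0.004881 of I₀.
Need I₃/I₀ = 0.004881, so cos²(θ − 136°) = 0.004881 / 0.009429 = 0.5177.
θ − 136° = arccos(√0.5177) = 44.0°, giving θ ≈ 136 + 44.0 = 180.0°.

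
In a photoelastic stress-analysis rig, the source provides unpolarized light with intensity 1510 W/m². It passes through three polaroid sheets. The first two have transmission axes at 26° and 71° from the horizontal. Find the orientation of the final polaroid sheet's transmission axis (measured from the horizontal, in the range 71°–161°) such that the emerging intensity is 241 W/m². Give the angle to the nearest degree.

θ ≈ 108°

Unpolarized light through the first polarizer → I₁ = ½ I₀, now polarized at 26°.
I₂ = I₁ cos²(71° − 26°) = 0.5 I₀ · cos²(45°) = 0.25 I₀.
Target fraction: 241 / 1510 W/m² = 0.1596 of I₀.
Need I₃/I₀ = 0.1596, so cos²(θ − 71°) = 0.1596 / 0.25 = 0.6384.
θ − 71° = arccos(√0.6384) = 37.0°, giving θ ≈ 71 + 37.0 = 108.0°.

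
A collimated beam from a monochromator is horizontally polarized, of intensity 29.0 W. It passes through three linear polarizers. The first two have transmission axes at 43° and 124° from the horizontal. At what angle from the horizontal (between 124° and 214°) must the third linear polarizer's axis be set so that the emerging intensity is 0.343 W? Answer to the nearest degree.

By Malus's law, I₁ = I₀ cos²(43° − 0°) = I₀ cos²(43°) = 0.5349 I₀.
I₂ = I₁ cos²(124° − 43°) = 0.5349 I₀ · cos²(81°) = 0.01309 I₀.
Target fraction: 0.343 / 29.0 W = 0.01183 of I₀.
Need I₃/I₀ = 0.01183, so cos²(θ − 124°) = 0.01183 / 0.01309 = 0.9036.
θ − 124° = arccos(√0.9036) = 18.1°, giving θ ≈ 124 + 18.1 = 142.1°.

θ ≈ 142°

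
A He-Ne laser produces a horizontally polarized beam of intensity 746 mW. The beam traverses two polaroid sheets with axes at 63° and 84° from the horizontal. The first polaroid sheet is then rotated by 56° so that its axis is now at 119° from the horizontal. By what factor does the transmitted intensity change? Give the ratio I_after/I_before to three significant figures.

I_new/I_old ≈ 0.878

Before rotation:
By Malus's law, I₁ = I₀ cos²(63° − 0°) = I₀ cos²(63°) = 0.2061 I₀.
I₂ = I₁ cos²(84° − 63°) = 0.2061 I₀ · cos²(21°) = 0.1796 I₀.
After rotation:
I₁ = I₀ cos²(119° − 0°) = I₀ cos²(61°) = 0.235 I₀.
I₂ = I₁ cos²(84° − 119°) = 0.235 I₀ · cos²(35°) = 0.1577 I₀.
Ratio = 0.1577 / 0.1796 = 0.878.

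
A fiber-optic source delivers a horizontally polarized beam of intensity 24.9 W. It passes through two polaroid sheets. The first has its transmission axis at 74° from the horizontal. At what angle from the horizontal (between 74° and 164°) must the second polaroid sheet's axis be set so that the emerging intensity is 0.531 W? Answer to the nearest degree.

θ ≈ 132°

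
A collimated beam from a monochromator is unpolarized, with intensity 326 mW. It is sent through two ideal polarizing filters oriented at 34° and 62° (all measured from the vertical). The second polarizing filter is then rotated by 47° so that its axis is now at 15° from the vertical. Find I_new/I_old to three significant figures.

I_new/I_old ≈ 1.15

Before rotation:
Unpolarized light through the first polarizer → I₁ = ½ I₀, now polarized at 34°.
I₂ = I₁ cos²(62° − 34°) = 0.5 I₀ · cos²(28°) = 0.3898 I₀.
After rotation:
Unpolarized light through the first polarizer → I₁ = ½ I₀, now polarized at 34°.
I₂ = I₁ cos²(15° − 34°) = 0.5 I₀ · cos²(19°) = 0.447 I₀.
Ratio = 0.447 / 0.3898 = 1.147.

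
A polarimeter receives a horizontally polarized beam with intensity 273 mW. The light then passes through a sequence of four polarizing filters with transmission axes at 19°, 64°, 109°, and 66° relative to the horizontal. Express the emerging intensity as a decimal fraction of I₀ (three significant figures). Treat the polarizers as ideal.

I/I₀ ≈ 0.120

I₁ = 273 mW · cos²(19°) = 244.1 mW.
I₂ = I₁ · cos²(45°) = 244.1 · 0.5 = 122 mW.
I₃ = I₂ · cos²(45°) = 122 · 0.5 = 61.02 mW.
I₄ = I₃ · cos²(43°) = 61.02 · 0.5349 = 32.64 mW.
Transmitted fraction = 0.1195.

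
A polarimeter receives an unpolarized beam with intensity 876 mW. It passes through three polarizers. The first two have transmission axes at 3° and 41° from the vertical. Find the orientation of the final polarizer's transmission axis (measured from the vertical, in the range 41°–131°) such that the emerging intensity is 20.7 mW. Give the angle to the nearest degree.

Unpolarized light through the first polarizer → I₁ = ½ I₀, now polarized at 3°.
I₂ = I₁ cos²(41° − 3°) = 0.5 I₀ · cos²(38°) = 0.3105 I₀.
Target fraction: 20.7 / 876 mW = 0.02363 of I₀.
Need I₃/I₀ = 0.02363, so cos²(θ − 41°) = 0.02363 / 0.3105 = 0.07611.
θ − 41° = arccos(√0.07611) = 74.0°, giving θ ≈ 41 + 74.0 = 115.0°.

θ ≈ 115°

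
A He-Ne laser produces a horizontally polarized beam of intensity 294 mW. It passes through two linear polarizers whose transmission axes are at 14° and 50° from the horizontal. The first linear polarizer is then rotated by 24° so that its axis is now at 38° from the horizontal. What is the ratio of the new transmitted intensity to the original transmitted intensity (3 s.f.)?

Before rotation:
I₁ = I₀ cos²(14° − 0°) = I₀ cos²(14°) = 0.9415 I₀.
I₂ = I₁ cos²(50° − 14°) = 0.9415 I₀ · cos²(36°) = 0.6162 I₀.
After rotation:
I₁ = I₀ cos²(38° − 0°) = I₀ cos²(38°) = 0.621 I₀.
I₂ = I₁ cos²(50° − 38°) = 0.621 I₀ · cos²(12°) = 0.5941 I₀.
Ratio = 0.5941 / 0.6162 = 0.9642.

I_new/I_old ≈ 0.964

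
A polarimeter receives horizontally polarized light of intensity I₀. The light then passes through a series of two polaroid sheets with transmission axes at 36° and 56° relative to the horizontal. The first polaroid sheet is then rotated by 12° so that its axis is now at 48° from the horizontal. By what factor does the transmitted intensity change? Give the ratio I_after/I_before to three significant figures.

I_new/I_old ≈ 0.760

Before rotation:
I₁ = I₀ cos²(36° − 0°) = I₀ cos²(36°) = 0.6545 I₀.
I₂ = I₁ cos²(56° − 36°) = 0.6545 I₀ · cos²(20°) = 0.5779 I₀.
After rotation:
I₁ = I₀ cos²(48° − 0°) = I₀ cos²(48°) = 0.4477 I₀.
I₂ = I₁ cos²(56° − 48°) = 0.4477 I₀ · cos²(8°) = 0.4391 I₀.
Ratio = 0.4391 / 0.5779 = 0.7597.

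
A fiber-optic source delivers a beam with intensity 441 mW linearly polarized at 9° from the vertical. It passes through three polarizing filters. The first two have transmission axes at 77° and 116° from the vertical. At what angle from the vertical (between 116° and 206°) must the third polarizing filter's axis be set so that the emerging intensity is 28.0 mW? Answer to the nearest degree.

θ ≈ 146°

By Malus's law, I₁ = I₀ cos²(77° − 9°) = I₀ cos²(68°) = 0.1403 I₀.
I₂ = I₁ cos²(116° − 77°) = 0.1403 I₀ · cos²(39°) = 0.08475 I₀.
Target fraction: 28.0 / 441 mW = 0.06349 of I₀.
Need I₃/I₀ = 0.06349, so cos²(θ − 116°) = 0.06349 / 0.08475 = 0.7491.
θ − 116° = arccos(√0.7491) = 30.1°, giving θ ≈ 116 + 30.1 = 146.1°.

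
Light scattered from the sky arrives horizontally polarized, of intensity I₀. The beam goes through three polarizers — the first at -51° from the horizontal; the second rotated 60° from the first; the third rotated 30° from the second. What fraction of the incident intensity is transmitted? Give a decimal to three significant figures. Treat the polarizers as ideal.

By Malus's law, I₁ = I₀ cos²(-51° − 0°) = I₀ cos²(51°) = 0.396 I₀.
I₂ = I₁ cos²(60°) = 0.396 · 0.25 I₀ = 0.09901 I₀.
I₃ = I₂ cos²(30°) = 0.09901 · 0.75 I₀ = 0.07426 I₀.
Transmitted fraction = 0.07426.

≈ 0.0743 I₀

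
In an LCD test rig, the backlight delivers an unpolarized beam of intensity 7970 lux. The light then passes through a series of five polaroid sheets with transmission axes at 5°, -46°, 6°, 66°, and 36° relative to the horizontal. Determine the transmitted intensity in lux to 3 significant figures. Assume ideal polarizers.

I ≈ 112 lux

Unpolarized light through the first polarizer → I₁ = 7970 lux/2 = 3985 lux, polarized at 5°.
I₂ = I₁ · cos²(51°) = 3985 · 0.396 = 1578 lux.
I₃ = I₂ · cos²(52°) = 1578 · 0.379 = 598.2 lux.
I₄ = I₃ · cos²(60°) = 598.2 · 0.25 = 149.6 lux.
I₅ = I₄ · cos²(30°) = 149.6 · 0.75 = 112.2 lux.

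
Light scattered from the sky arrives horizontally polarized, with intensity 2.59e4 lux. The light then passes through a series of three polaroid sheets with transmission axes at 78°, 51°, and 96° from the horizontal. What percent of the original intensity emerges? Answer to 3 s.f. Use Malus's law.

≈ 1.72%

By Malus's law, I₁ = 2.59e4 lux · cos²(78°) = 1120 lux.
I₂ = I₁ · cos²(27°) = 1120 · 0.7939 = 888.8 lux.
I₃ = I₂ · cos²(45°) = 888.8 · 0.5 = 444.4 lux.
That is 1.716% of the incident intensity.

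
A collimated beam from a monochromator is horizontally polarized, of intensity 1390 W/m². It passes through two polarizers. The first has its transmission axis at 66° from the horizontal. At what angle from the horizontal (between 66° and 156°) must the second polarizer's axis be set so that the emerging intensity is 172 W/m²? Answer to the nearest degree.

θ ≈ 96°

I₁ = I₀ cos²(66° − 0°) = I₀ cos²(66°) = 0.1654 I₀.
Target fraction: 172 / 1390 W/m² = 0.1237 of I₀.
Need I₂/I₀ = 0.1237, so cos²(θ − 66°) = 0.1237 / 0.1654 = 0.748.
θ − 66° = arccos(√0.748) = 30.1°, giving θ ≈ 66 + 30.1 = 96.1°.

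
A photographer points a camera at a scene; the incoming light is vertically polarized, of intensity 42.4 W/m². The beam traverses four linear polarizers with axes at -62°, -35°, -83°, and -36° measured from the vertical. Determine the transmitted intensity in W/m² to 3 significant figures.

I ≈ 1.55 W/m²

I₁ = 42.4 W/m² · cos²(62°) = 9.345 W/m².
I₂ = I₁ · cos²(27°) = 9.345 · 0.7939 = 7.419 W/m².
I₃ = I₂ · cos²(48°) = 7.419 · 0.4477 = 3.322 W/m².
I₄ = I₃ · cos²(47°) = 3.322 · 0.4651 = 1.545 W/m².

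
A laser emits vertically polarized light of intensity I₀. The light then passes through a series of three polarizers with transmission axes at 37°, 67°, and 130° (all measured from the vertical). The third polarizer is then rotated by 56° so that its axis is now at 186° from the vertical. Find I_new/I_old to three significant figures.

I_new/I_old ≈ 1.14

Before rotation:
I₁ = I₀ cos²(37° − 0°) = I₀ cos²(37°) = 0.6378 I₀.
I₂ = I₁ cos²(67° − 37°) = 0.6378 I₀ · cos²(30°) = 0.4784 I₀.
I₃ = I₂ cos²(130° − 67°) = 0.4784 I₀ · cos²(63°) = 0.09859 I₀.
After rotation:
I₁ = I₀ cos²(37° − 0°) = I₀ cos²(37°) = 0.6378 I₀.
I₂ = I₁ cos²(67° − 37°) = 0.6378 I₀ · cos²(30°) = 0.4784 I₀.
Angle between axes 2 and 3: 61°. I₃ = 0.4784 I₀ · cos²(61°) = 0.1124 I₀.
Ratio = 0.1124 / 0.09859 = 1.14.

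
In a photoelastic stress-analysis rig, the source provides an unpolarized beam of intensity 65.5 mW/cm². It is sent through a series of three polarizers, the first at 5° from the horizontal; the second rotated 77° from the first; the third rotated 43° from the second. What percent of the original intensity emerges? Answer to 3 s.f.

≈ 1.35%

Unpolarized light through the first polarizer → I₁ = 65.5 mW/cm²/2 = 32.75 mW/cm², polarized at 5°.
I₂ = I₁ · cos²(77°) = 32.75 · 0.0506 = 1.657 mW/cm².
I₃ = I₂ · cos²(43°) = 1.657 · 0.5349 = 0.8864 mW/cm².
That is 1.353% of the incident intensity.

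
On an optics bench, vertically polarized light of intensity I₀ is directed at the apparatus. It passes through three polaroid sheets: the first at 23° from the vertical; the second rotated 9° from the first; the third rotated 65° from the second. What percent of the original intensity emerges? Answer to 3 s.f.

I₁ = I₀ cos²(23° − 0°) = I₀ cos²(23°) = 0.8473 I₀.
I₂ = I₁ cos²(9°) = 0.8473 · 0.9755 I₀ = 0.8266 I₀.
I₃ = I₂ cos²(65°) = 0.8266 · 0.1786 I₀ = 0.1476 I₀.
That is 14.76% of the incident intensity.

≈ 14.8%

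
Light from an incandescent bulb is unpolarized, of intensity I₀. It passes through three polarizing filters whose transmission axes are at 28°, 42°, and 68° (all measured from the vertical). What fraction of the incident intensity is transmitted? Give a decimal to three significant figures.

Unpolarized light through the first polarizer → I₁ = ½ I₀, now polarized at 28°.
I₂ = I₁ cos²(42° − 28°) = 0.5 I₀ · cos²(14°) = 0.4707 I₀.
I₃ = I₂ cos²(68° − 42°) = 0.4707 I₀ · cos²(26°) = 0.3803 I₀.
Transmitted fraction = 0.3803.

≈ 0.380 I₀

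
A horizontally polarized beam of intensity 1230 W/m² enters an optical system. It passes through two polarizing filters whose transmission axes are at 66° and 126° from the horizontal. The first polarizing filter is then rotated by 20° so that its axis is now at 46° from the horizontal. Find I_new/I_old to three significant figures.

Before rotation:
By Malus's law, I₁ = I₀ cos²(66° − 0°) = I₀ cos²(66°) = 0.1654 I₀.
I₂ = I₁ cos²(126° − 66°) = 0.1654 I₀ · cos²(60°) = 0.04136 I₀.
After rotation:
I₁ = I₀ cos²(46° − 0°) = I₀ cos²(46°) = 0.4826 I₀.
I₂ = I₁ cos²(126° − 46°) = 0.4826 I₀ · cos²(80°) = 0.01455 I₀.
Ratio = 0.01455 / 0.04136 = 0.3518.

I_new/I_old ≈ 0.352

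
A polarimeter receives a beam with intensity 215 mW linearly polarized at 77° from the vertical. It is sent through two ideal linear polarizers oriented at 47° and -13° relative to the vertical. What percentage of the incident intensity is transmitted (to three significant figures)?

≈ 18.8%

I₁ = 215 mW · cos²(30°) = 161.3 mW.
I₂ = I₁ · cos²(60°) = 161.3 · 0.25 = 40.31 mW.
That is 18.75% of the incident intensity.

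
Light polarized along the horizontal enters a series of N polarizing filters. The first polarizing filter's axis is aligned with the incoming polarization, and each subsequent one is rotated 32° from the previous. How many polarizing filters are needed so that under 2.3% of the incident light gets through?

N = 13

First polarizer is aligned with the polarization: full transmission.
Each further stage multiplies by cos²(32°) = 0.7192.
After N polarizers: T = 0.7192^(N−1). Require T < 0.023 ⇒ N−1 > ln(0.023)/ln(0.7192) = 11.44, so N−1 ≥ 12 and N = 13.
Check: N=13 gives T = 0.01915 < 0.023; N=12 gives T = 0.02662.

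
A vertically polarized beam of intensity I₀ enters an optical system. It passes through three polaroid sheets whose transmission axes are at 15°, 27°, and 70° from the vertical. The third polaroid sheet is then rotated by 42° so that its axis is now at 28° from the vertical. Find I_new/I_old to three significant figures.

I_new/I_old ≈ 1.87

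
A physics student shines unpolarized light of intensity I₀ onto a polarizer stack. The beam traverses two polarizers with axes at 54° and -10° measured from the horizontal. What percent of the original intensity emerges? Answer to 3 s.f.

≈ 9.61%

Unpolarized light through the first polarizer → I₁ = ½ I₀, now polarized at 54°.
I₂ = I₁ cos²(-10° − 54°) = 0.5 I₀ · cos²(64°) = 0.09608 I₀.
That is 9.608% of the incident intensity.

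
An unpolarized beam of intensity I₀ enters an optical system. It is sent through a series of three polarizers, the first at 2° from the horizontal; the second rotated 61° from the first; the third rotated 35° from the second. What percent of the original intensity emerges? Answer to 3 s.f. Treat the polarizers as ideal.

Unpolarized light through the first polarizer → I₁ = ½ I₀, now polarized at 2°.
I₂ = I₁ cos²(61°) = 0.5 · 0.235 I₀ = 0.1175 I₀.
I₃ = I₂ cos²(35°) = 0.1175 · 0.671 I₀ = 0.07886 I₀.
That is 7.886% of the incident intensity.

≈ 7.89%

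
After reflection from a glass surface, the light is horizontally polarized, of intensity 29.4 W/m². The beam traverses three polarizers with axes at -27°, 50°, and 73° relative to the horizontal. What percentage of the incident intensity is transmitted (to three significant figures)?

I₁ = 29.4 W/m² · cos²(27°) = 23.34 W/m².
I₂ = I₁ · cos²(77°) = 23.34 · 0.0506 = 1.181 W/m².
I₃ = I₂ · cos²(23°) = 1.181 · 0.8473 = 1.001 W/m².
That is 3.404% of the incident intensity.

≈ 3.40%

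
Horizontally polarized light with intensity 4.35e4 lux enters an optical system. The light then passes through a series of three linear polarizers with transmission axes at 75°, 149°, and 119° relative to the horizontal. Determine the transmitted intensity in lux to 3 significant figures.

I₁ = 4.35e4 lux · cos²(75°) = 2914 lux.
I₂ = I₁ · cos²(74°) = 2914 · 0.07598 = 221.4 lux.
I₃ = I₂ · cos²(30°) = 221.4 · 0.75 = 166 lux.

I ≈ 166 lux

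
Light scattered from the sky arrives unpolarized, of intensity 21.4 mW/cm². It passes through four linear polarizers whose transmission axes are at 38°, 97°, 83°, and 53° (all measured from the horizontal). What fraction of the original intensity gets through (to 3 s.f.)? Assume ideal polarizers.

Unpolarized light through the first polarizer → I₁ = 21.4 mW/cm²/2 = 10.7 mW/cm², polarized at 38°.
I₂ = I₁ · cos²(59°) = 10.7 · 0.2653 = 2.838 mW/cm².
I₃ = I₂ · cos²(14°) = 2.838 · 0.9415 = 2.672 mW/cm².
I₄ = I₃ · cos²(30°) = 2.672 · 0.75 = 2.004 mW/cm².
Transmitted fraction = 0.09365.

I/I₀ ≈ 0.0937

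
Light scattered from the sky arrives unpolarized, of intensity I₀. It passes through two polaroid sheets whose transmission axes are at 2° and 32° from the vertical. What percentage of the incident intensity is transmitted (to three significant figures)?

Unpolarized light through the first polarizer → I₁ = ½ I₀, now polarized at 2°.
I₂ = I₁ cos²(32° − 2°) = 0.5 I₀ · cos²(30°) = 0.375 I₀.
That is 37.5% of the incident intensity.

≈ 37.5%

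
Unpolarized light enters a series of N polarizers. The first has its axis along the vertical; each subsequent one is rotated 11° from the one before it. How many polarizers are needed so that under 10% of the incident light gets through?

N = 45

First polarizer halves the unpolarized light: factor 1/2.
Each further stage multiplies by cos²(11°) = 0.9636.
After N polarizers: T = 0.5·0.9636^(N−1). Require T < 0.10 ⇒ N−1 > ln(0.10/0.5)/ln(0.9636) = 43.40, so N−1 ≥ 44 and N = 45.
Check: N=45 gives T = 0.09778 < 0.10; N=44 gives T = 0.1015.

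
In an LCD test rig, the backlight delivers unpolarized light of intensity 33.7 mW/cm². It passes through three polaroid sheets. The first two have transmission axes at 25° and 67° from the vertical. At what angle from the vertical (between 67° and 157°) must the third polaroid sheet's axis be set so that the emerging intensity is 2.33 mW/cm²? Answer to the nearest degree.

Unpolarized light through the first polarizer → I₁ = ½ I₀, now polarized at 25°.
I₂ = I₁ cos²(67° − 25°) = 0.5 I₀ · cos²(42°) = 0.2761 I₀.
Target fraction: 2.33 / 33.7 mW/cm² = 0.06914 of I₀.
Need I₃/I₀ = 0.06914, so cos²(θ − 67°) = 0.06914 / 0.2761 = 0.2504.
θ − 67° = arccos(√0.2504) = 60.0°, giving θ ≈ 67 + 60.0 = 127.0°.

θ ≈ 127°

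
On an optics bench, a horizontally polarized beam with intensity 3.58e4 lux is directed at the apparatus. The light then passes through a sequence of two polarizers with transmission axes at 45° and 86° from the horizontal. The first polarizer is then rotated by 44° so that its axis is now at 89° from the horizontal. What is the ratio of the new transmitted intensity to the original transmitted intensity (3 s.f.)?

I_new/I_old ≈ 0.00107

Before rotation:
I₁ = I₀ cos²(45° − 0°) = I₀ cos²(45°) = 0.5 I₀.
I₂ = I₁ cos²(86° − 45°) = 0.5 I₀ · cos²(41°) = 0.2848 I₀.
After rotation:
I₁ = I₀ cos²(89° − 0°) = I₀ cos²(89°) = 0.0003046 I₀.
I₂ = I₁ cos²(86° − 89°) = 0.0003046 I₀ · cos²(3°) = 0.0003038 I₀.
Ratio = 0.0003038 / 0.2848 = 0.001067.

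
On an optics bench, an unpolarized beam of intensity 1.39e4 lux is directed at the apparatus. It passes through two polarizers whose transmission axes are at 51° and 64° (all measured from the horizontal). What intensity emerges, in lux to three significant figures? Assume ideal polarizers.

Unpolarized light through the first polarizer → I₁ = 1.39e4 lux/2 = 6950 lux, polarized at 51°.
I₂ = I₁ · cos²(13°) = 6950 · 0.9494 = 6598 lux.

I ≈ 6600 lux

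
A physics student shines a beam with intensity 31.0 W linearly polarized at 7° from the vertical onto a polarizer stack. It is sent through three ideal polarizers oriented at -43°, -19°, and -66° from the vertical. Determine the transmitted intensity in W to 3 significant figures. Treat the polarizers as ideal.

I ≈ 4.97 W

By Malus's law, I₁ = 31.0 W · cos²(50°) = 12.81 W.
I₂ = I₁ · cos²(24°) = 12.81 · 0.8346 = 10.69 W.
I₃ = I₂ · cos²(47°) = 10.69 · 0.4651 = 4.972 W.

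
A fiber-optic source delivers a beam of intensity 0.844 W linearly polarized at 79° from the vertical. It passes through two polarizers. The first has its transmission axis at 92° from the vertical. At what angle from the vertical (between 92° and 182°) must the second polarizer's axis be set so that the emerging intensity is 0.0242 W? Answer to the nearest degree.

θ ≈ 172°

I₁ = I₀ cos²(92° − 79°) = I₀ cos²(13°) = 0.9494 I₀.
Target fraction: 0.0242 / 0.844 W = 0.02867 of I₀.
Need I₂/I₀ = 0.02867, so cos²(θ − 92°) = 0.02867 / 0.9494 = 0.0302.
θ − 92° = arccos(√0.0302) = 80.0°, giving θ ≈ 92 + 80.0 = 172.0°.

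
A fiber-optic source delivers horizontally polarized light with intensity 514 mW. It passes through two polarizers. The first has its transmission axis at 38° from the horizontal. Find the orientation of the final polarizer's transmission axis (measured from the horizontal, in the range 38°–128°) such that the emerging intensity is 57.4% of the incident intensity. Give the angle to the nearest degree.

θ ≈ 54°

I₁ = I₀ cos²(38° − 0°) = I₀ cos²(38°) = 0.621 I₀.
Need I₂/I₀ = 0.574, so cos²(θ − 38°) = 0.574 / 0.621 = 0.9244.
θ − 38° = arccos(√0.9244) = 16.0°, giving θ ≈ 38 + 16.0 = 54.0°.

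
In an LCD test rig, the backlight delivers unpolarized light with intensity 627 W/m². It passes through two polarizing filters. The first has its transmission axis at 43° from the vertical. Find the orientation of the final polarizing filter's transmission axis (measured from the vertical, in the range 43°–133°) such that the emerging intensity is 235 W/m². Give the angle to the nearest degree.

Unpolarized light through the first polarizer → I₁ = ½ I₀, now polarized at 43°.
Target fraction: 235 / 627 W/m² = 0.3748 of I₀.
Need I₂/I₀ = 0.3748, so cos²(θ − 43°) = 0.3748 / 0.5 = 0.7496.
θ − 43° = arccos(√0.7496) = 30.0°, giving θ ≈ 43 + 30.0 = 73.0°.

θ ≈ 73°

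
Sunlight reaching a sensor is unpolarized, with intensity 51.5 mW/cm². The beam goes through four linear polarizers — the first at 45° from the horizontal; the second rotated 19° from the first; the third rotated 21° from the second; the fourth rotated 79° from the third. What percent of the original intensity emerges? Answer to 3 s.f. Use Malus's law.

≈ 1.42%

Unpolarized light through the first polarizer → I₁ = 51.5 mW/cm²/2 = 25.75 mW/cm², polarized at 45°.
I₂ = I₁ · cos²(19°) = 25.75 · 0.894 = 23.02 mW/cm².
I₃ = I₂ · cos²(21°) = 23.02 · 0.8716 = 20.06 mW/cm².
I₄ = I₃ · cos²(79°) = 20.06 · 0.03641 = 0.7305 mW/cm².
That is 1.418% of the incident intensity.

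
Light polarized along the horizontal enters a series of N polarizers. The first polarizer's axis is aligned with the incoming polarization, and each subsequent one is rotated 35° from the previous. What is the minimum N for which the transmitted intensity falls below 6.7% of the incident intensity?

N = 8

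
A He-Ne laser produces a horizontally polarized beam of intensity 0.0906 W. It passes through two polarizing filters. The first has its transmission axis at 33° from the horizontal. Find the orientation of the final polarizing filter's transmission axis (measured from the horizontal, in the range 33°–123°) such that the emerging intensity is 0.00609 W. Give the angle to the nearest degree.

By Malus's law, I₁ = I₀ cos²(33° − 0°) = I₀ cos²(33°) = 0.7034 I₀.
Target fraction: 0.00609 / 0.0906 W = 0.06722 of I₀.
Need I₂/I₀ = 0.06722, so cos²(θ − 33°) = 0.06722 / 0.7034 = 0.09557.
θ − 33° = arccos(√0.09557) = 72.0°, giving θ ≈ 33 + 72.0 = 105.0°.

θ ≈ 105°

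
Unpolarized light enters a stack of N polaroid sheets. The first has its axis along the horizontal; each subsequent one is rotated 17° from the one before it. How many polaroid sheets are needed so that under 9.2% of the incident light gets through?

N = 20

First polarizer halves the unpolarized light: factor 1/2.
Each further stage multiplies by cos²(17°) = 0.9145.
After N polarizers: T = 0.5·0.9145^(N−1). Require T < 0.092 ⇒ N−1 > ln(0.092/0.5)/ln(0.9145) = 18.94, so N−1 ≥ 19 and N = 20.
Check: N=20 gives T = 0.09154 < 0.092; N=19 gives T = 0.1001.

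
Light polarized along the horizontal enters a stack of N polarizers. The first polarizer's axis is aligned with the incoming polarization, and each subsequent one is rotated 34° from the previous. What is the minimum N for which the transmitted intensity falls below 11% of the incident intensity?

First polarizer is aligned with the polarization: full transmission.
Each further stage multiplies by cos²(34°) = 0.6873.
After N polarizers: T = 0.6873^(N−1). Require T < 0.11 ⇒ N−1 > ln(0.11)/ln(0.6873) = 5.89, so N−1 ≥ 6 and N = 7.
Check: N=7 gives T = 0.1054 < 0.11; N=6 gives T = 0.1534.

N = 7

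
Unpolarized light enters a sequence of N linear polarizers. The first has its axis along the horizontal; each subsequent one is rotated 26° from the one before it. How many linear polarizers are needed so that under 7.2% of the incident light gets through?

N = 11

First polarizer halves the unpolarized light: factor 1/2.
Each further stage multiplies by cos²(26°) = 0.8078.
After N polarizers: T = 0.5·0.8078^(N−1). Require T < 0.072 ⇒ N−1 > ln(0.072/0.5)/ln(0.8078) = 9.08, so N−1 ≥ 10 and N = 11.
Check: N=11 gives T = 0.05918 < 0.072; N=10 gives T = 0.07326.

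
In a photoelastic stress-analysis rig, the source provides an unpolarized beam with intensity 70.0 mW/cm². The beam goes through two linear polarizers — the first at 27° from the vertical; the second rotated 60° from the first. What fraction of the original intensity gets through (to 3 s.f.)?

Unpolarized light through the first polarizer → I₁ = 70.0 mW/cm²/2 = 35 mW/cm², polarized at 27°.
I₂ = I₁ · cos²(60°) = 35 · 0.25 = 8.75 mW/cm².
Transmitted fraction = 0.125.

I/I₀ ≈ 0.125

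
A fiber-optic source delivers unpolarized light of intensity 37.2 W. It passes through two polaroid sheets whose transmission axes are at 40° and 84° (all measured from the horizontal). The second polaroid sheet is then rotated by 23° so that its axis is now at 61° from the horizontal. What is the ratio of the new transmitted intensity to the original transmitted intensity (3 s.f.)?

Before rotation:
Unpolarized light through the first polarizer → I₁ = ½ I₀, now polarized at 40°.
I₂ = I₁ cos²(84° − 40°) = 0.5 I₀ · cos²(44°) = 0.2587 I₀.
After rotation:
Unpolarized light through the first polarizer → I₁ = ½ I₀, now polarized at 40°.
I₂ = I₁ cos²(61° − 40°) = 0.5 I₀ · cos²(21°) = 0.4358 I₀.
Ratio = 0.4358 / 0.2587 = 1.684.

I_new/I_old ≈ 1.68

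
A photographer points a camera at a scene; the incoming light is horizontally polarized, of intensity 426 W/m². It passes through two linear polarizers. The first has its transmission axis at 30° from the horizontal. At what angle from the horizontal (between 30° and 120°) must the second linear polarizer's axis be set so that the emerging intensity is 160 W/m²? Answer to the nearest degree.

θ ≈ 75°

By Malus's law, I₁ = I₀ cos²(30° − 0°) = I₀ cos²(30°) = 0.75 I₀.
Target fraction: 160 / 426 W/m² = 0.3756 of I₀.
Need I₂/I₀ = 0.3756, so cos²(θ − 30°) = 0.3756 / 0.75 = 0.5008.
θ − 30° = arccos(√0.5008) = 45.0°, giving θ ≈ 30 + 45.0 = 75.0°.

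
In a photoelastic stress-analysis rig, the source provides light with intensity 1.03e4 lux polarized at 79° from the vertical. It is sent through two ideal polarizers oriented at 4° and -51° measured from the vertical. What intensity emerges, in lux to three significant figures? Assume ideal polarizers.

I ≈ 227 lux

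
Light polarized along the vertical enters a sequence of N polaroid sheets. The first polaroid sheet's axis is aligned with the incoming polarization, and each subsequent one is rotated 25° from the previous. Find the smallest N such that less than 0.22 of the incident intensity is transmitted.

First polarizer is aligned with the polarization: full transmission.
Each further stage multiplies by cos²(25°) = 0.8214.
After N polarizers: T = 0.8214^(N−1). Require T < 0.22 ⇒ N−1 > ln(0.22)/ln(0.8214) = 7.70, so N−1 ≥ 8 and N = 9.
Check: N=9 gives T = 0.2072 < 0.22; N=8 gives T = 0.2523.

N = 9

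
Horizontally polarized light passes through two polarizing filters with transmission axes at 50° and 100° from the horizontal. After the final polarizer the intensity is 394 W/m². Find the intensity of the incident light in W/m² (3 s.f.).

I₁ = I₀ cos²(50° − 0°) = I₀ cos²(50°) = 0.4132 I₀.
I₂ = I₁ cos²(100° − 50°) = 0.4132 I₀ · cos²(50°) = 0.1707 I₀.
So 394 W/m² = 0.1707 I₀, giving I₀ = 394/0.1707 = 2308 W/m².

I₀ ≈ 2310 W/m²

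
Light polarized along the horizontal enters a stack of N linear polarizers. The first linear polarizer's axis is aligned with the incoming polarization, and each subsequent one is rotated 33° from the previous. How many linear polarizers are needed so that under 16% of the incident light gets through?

N = 7

First polarizer is aligned with the polarization: full transmission.
Each further stage multiplies by cos²(33°) = 0.7034.
After N polarizers: T = 0.7034^(N−1). Require T < 0.16 ⇒ N−1 > ln(0.16)/ln(0.7034) = 5.21, so N−1 ≥ 6 and N = 7.
Check: N=7 gives T = 0.1211 < 0.16; N=6 gives T = 0.1722.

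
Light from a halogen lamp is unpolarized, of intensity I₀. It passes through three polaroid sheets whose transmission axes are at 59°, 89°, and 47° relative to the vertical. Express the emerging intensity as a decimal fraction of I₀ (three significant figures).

≈ 0.207 I₀

Unpolarized light through the first polarizer → I₁ = ½ I₀, now polarized at 59°.
I₂ = I₁ cos²(89° − 59°) = 0.5 I₀ · cos²(30°) = 0.375 I₀.
I₃ = I₂ cos²(47° − 89°) = 0.375 I₀ · cos²(42°) = 0.2071 I₀.
Transmitted fraction = 0.2071.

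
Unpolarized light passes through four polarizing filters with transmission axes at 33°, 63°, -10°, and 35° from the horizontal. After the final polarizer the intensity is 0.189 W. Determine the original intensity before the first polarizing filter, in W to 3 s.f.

I₀ ≈ 11.8 W

Unpolarized light through the first polarizer → I₁ = ½ I₀, now polarized at 33°.
I₂ = I₁ cos²(63° − 33°) = 0.5 I₀ · cos²(30°) = 0.375 I₀.
I₃ = I₂ cos²(-10° − 63°) = 0.375 I₀ · cos²(73°) = 0.03206 I₀.
I₄ = I₃ cos²(35° + 10°) = 0.03206 I₀ · cos²(45°) = 0.01603 I₀.
So 0.189 W = 0.01603 I₀, giving I₀ = 0.189/0.01603 = 11.79 W.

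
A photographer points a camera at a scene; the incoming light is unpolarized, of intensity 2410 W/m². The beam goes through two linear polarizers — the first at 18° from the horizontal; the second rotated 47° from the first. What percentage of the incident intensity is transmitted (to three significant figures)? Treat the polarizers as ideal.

Unpolarized light through the first polarizer → I₁ = 2410 W/m²/2 = 1205 W/m², polarized at 18°.
I₂ = I₁ · cos²(47°) = 1205 · 0.4651 = 560.5 W/m².
That is 23.26% of the incident intensity.

≈ 23.3%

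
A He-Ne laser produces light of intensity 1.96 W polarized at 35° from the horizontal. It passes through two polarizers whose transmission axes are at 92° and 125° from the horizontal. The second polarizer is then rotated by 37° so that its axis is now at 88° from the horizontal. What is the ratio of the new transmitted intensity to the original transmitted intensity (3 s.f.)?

Before rotation:
By Malus's law, I₁ = I₀ cos²(92° − 35°) = I₀ cos²(57°) = 0.2966 I₀.
I₂ = I₁ cos²(125° − 92°) = 0.2966 I₀ · cos²(33°) = 0.2086 I₀.
After rotation:
I₁ = I₀ cos²(92° − 35°) = I₀ cos²(57°) = 0.2966 I₀.
I₂ = I₁ cos²(88° − 92°) = 0.2966 I₀ · cos²(4°) = 0.2952 I₀.
Ratio = 0.2952 / 0.2086 = 1.415.

I_new/I_old ≈ 1.41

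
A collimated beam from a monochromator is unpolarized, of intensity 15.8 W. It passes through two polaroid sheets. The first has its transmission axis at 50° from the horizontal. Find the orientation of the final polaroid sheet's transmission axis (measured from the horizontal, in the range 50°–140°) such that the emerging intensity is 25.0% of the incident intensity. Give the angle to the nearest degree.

θ ≈ 95°

Unpolarized light through the first polarizer → I₁ = ½ I₀, now polarized at 50°.
Need I₂/I₀ = 0.25, so cos²(θ − 50°) = 0.25 / 0.5 = 0.5.
θ − 50° = arccos(√0.5) = 45.0°, giving θ ≈ 50 + 45.0 = 95.0°.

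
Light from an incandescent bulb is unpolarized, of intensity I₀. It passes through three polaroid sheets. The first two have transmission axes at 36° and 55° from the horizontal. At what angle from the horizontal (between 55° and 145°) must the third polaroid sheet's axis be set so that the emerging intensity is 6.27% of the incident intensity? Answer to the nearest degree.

θ ≈ 123°

Unpolarized light through the first polarizer → I₁ = ½ I₀, now polarized at 36°.
I₂ = I₁ cos²(55° − 36°) = 0.5 I₀ · cos²(19°) = 0.447 I₀.
Need I₃/I₀ = 0.0627, so cos²(θ − 55°) = 0.0627 / 0.447 = 0.1403.
θ − 55° = arccos(√0.1403) = 68.0°, giving θ ≈ 55 + 68.0 = 123.0°.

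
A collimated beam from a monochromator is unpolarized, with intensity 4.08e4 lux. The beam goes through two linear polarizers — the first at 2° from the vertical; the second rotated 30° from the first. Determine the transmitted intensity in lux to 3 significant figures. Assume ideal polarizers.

I ≈ 1.53e4 lux

Unpolarized light through the first polarizer → I₁ = 4.08e4 lux/2 = 2.04e+04 lux, polarized at 2°.
I₂ = I₁ · cos²(30°) = 2.04e+04 · 0.75 = 1.53e+04 lux.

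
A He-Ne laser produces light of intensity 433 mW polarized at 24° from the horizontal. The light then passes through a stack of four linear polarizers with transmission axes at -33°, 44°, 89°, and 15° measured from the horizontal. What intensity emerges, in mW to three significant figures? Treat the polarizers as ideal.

I₁ = 433 mW · cos²(57°) = 128.4 mW.
I₂ = I₁ · cos²(77°) = 128.4 · 0.0506 = 6.5 mW.
I₃ = I₂ · cos²(45°) = 6.5 · 0.5 = 3.25 mW.
I₄ = I₃ · cos²(74°) = 3.25 · 0.07598 = 0.2469 mW.

I ≈ 0.247 mW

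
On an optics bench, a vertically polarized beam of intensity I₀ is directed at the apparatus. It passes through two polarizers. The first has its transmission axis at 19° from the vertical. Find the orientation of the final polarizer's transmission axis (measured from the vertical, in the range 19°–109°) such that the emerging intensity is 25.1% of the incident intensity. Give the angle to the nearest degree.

I₁ = I₀ cos²(19° − 0°) = I₀ cos²(19°) = 0.894 I₀.
Need I₂/I₀ = 0.251, so cos²(θ − 19°) = 0.251 / 0.894 = 0.2808.
θ − 19° = arccos(√0.2808) = 58.0°, giving θ ≈ 19 + 58.0 = 77.0°.

θ ≈ 77°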